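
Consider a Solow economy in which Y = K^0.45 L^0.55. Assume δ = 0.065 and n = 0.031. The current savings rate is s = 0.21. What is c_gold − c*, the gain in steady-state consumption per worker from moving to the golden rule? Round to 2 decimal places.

n + δ = 0.031 + 0.065 = 0.096.
Current steady state (s = 0.21): k* = (0.21/0.096)^(1/0.55) ≈ 4.1504, y* = 4.1504^0.45 ≈ 1.8973, c* = (1−0.21)·1.8973 ≈ 1.4989.
At the golden rule the marginal product of capital equals n+δ: 0.45·k^(0.45−1) = 0.096. Solving, k_gold = (0.45/0.096)^(1/0.55) ≈ 16.5918.
y_gold = 16.5918^0.45 ≈ 3.5396, c_gold = y_gold − 0.096·k_gold ≈ 1.9468.
Gain: Δc = 1.9468 − 1.4989 ≈ 0.4479.

Δc ≈ 0.45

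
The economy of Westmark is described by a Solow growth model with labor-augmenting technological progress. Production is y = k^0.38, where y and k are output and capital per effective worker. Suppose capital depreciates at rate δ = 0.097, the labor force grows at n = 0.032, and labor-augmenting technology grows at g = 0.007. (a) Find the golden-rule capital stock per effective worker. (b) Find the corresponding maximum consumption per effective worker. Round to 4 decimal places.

(a) k_gold ≈ 5.2450; (b) c_gold ≈ 1.1638

n + g + δ = 0.032 + 0.007 + 0.097 = 0.136.
Setting f'(k) = n+g+δ gives 0.38·k^(0.38−1) = 0.136, hence k_gold = (0.38/0.136)^(1/0.62) ≈ 5.2450.
y_gold = 5.2450^0.38 ≈ 1.8772; c_gold = y_gold − 0.136·k_gold ≈ 1.1638.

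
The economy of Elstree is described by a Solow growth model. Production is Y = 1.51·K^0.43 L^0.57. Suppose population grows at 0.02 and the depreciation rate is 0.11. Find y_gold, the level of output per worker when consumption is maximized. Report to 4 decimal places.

Capital per worker breaks even when investment replaces (n + δ)·k; here n + δ = 0.13.
At the golden rule the marginal product of capital equals n+δ: 0.43·1.51·k^(0.43−1) = 0.13. Solving, k_gold = (0.43·1.51/0.13)^(1/0.57) ≈ 16.8051.
Output: y_gold = 1.51·k_gold^0.43 = 1.51·16.8051^0.43 ≈ 5.0806.

y_gold ≈ 5.0806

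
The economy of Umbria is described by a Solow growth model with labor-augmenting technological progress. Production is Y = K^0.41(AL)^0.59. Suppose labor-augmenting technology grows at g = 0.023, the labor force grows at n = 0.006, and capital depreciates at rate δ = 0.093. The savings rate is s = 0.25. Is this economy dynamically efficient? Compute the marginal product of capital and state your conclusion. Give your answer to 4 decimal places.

The effective depreciation rate is n + g + δ = 0.006 + 0.023 + 0.093 = 0.122.
Steady-state k*: s·k^0.41 = 0.122·k gives k* = (0.25/0.122)^(1/0.59) ≈ 3.3737.
MPK = 0.41·3.3737^(-0.59) ≈ 0.2001.
MPK > n+g+δ = 0.122, so the economy is dynamically efficient (under-saving).

dynamically efficient; MPK ≈ 0.2001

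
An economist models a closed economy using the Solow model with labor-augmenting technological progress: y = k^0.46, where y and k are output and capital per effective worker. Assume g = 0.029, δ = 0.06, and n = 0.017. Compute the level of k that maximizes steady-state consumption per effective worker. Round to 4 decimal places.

Break-even investment rate: n + g + δ = 0.017 + 0.029 + 0.06 = 0.106.
At the golden rule the marginal product of capital equals n+g+δ: 0.46·k^(0.46−1) = 0.106. Solving, k_gold = (0.46/0.106)^(1/0.54) ≈ 15.1519.

k_gold ≈ 15.1519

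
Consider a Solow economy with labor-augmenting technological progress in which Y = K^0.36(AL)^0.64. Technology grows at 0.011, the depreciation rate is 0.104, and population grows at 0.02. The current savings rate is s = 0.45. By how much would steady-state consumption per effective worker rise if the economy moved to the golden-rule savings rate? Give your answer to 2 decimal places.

n + g + δ = 0.02 + 0.011 + 0.104 = 0.135.
Current steady state (s = 0.45): k* = (0.45/0.135)^(1/0.64) ≈ 6.5614, y* = 6.5614^0.36 ≈ 1.9684, c* = (1−0.45)·1.9684 ≈ 1.0826.
Maximizing c = f(k) − (n+g+δ)·k gives f'(k) = n+g+δ, i.e. 0.36·k^(0.36−1) = 0.135, so k_gold = (0.36/0.135)^(1/0.64) ≈ 4.6299.
y_gold = 4.6299^0.36 ≈ 1.7362, c_gold = y_gold − 0.135·k_gold ≈ 1.1112.
Gain: Δc = 1.1112 − 1.0826 ≈ 0.0286.

Δc ≈ 0.03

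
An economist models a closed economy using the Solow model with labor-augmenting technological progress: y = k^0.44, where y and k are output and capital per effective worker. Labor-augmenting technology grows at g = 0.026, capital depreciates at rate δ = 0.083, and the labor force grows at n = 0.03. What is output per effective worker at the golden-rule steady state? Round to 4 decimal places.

y_gold ≈ 2.4729

The effective depreciation rate is n + g + δ = 0.03 + 0.026 + 0.083 = 0.139.
Golden rule sets MPK = n+g+δ: 0.44·k^(0.44−1) = 0.139, so k_gold = (0.44/0.139)^(1/0.56) ≈ 7.8278.
Output: y_gold = k_gold^0.44 = 7.8278^0.44 ≈ 2.4729.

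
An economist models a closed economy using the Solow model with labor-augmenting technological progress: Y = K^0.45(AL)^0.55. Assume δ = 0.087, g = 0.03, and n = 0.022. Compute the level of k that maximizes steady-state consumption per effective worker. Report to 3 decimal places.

Capital per effective worker breaks even when investment replaces (n + g + δ)·k; here n + g + δ = 0.139.
Golden rule sets MPK = n+g+δ: 0.45·k^(0.45−1) = 0.139, so k_gold = (0.45/0.139)^(1/0.55) ≈ 8.4651.

k_gold ≈ 8.465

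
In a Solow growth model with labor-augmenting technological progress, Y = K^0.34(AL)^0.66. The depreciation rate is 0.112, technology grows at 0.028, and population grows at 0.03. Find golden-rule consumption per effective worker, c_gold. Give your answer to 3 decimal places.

The effective depreciation rate is n + g + δ = 0.03 + 0.028 + 0.112 = 0.17.
At the golden rule the marginal product of capital equals n+g+δ: 0.34·k^(0.34−1) = 0.17. Solving, k_gold = (0.34/0.17)^(1/0.66) ≈ 2.8583.
y_gold = 2.8583^0.34 ≈ 1.4291.
c_gold = y_gold − (n+g+δ)·k_gold = 1.4291 − 0.17·2.8583 ≈ 0.9432.

c_gold ≈ 0.943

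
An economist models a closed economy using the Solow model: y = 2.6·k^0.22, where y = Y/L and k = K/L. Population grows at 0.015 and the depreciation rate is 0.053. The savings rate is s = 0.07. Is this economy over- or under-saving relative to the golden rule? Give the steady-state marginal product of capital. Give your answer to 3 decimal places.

The effective depreciation rate is n + δ = 0.015 + 0.053 = 0.068.
Steady-state k*: s·A·k^0.22 = 0.068·k gives k* = (0.07·2.6/0.068)^(1/0.78) ≈ 3.5331.
MPK = 0.22·2.6·3.5331^(-0.78) ≈ 0.2137.
MPK > n+δ = 0.068, so the economy is dynamically efficient (under-saving).

under-saving; MPK ≈ 0.214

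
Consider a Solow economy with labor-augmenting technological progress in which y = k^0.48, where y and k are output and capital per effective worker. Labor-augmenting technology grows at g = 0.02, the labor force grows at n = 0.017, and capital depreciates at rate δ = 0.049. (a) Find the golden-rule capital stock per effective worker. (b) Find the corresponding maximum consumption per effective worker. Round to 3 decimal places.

(a) k_gold ≈ 27.293; (b) c_gold ≈ 2.543

Capital per effective worker breaks even when investment replaces (n + g + δ)·k; here n + g + δ = 0.086.
At the golden rule the marginal product of capital equals n+g+δ: 0.48·k^(0.48−1) = 0.086. Solving, k_gold = (0.48/0.086)^(1/0.52) ≈ 27.2925.
y_gold = 27.2925^0.48 ≈ 4.8899; c_gold = y_gold − 0.086·k_gold ≈ 2.5428.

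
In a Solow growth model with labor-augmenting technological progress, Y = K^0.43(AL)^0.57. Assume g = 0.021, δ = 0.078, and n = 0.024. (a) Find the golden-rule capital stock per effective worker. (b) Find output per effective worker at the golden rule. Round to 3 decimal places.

(a) k_gold ≈ 8.987; (b) y_gold ≈ 2.571

The effective depreciation rate is n + g + δ = 0.024 + 0.021 + 0.078 = 0.123.
Setting f'(k) = n+g+δ gives 0.43·k^(0.43−1) = 0.123, hence k_gold = (0.43/0.123)^(1/0.57) ≈ 8.9871.
y_gold = 8.9871^0.43 ≈ 2.5707.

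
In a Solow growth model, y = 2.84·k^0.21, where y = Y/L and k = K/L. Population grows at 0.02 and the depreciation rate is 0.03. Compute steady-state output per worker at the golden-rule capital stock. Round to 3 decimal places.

y_gold ≈ 5.489

Capital per worker breaks even when investment replaces (n + δ)·k; here n + δ = 0.05.
At the golden rule the marginal product of capital equals n+δ: 0.21·2.84·k^(0.21−1) = 0.05. Solving, k_gold = (0.21·2.84/0.05)^(1/0.79) ≈ 23.0539.
Output: y_gold = 2.84·k_gold^0.21 = 2.84·23.0539^0.21 ≈ 5.4890.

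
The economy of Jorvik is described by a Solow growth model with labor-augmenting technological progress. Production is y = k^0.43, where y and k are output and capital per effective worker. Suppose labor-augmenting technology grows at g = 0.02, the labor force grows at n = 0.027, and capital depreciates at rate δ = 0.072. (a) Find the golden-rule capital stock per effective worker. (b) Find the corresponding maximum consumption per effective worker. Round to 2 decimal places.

The effective depreciation rate is n + g + δ = 0.027 + 0.02 + 0.072 = 0.119.
Maximizing c = f(k) − (n+g+δ)·k gives f'(k) = n+g+δ, i.e. 0.43·k^(0.43−1) = 0.119, so k_gold = (0.43/0.119)^(1/0.57) ≈ 9.5238.
y_gold = 9.5238^0.43 ≈ 2.6357; c_gold = y_gold − 0.119·k_gold ≈ 1.5023.

(a) k_gold ≈ 9.52; (b) c_gold ≈ 1.50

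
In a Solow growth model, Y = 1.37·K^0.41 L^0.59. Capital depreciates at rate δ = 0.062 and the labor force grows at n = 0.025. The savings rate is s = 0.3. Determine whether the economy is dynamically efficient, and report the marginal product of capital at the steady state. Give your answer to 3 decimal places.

dynamically efficient; MPK ≈ 0.119

The effective depreciation rate is n + δ = 0.025 + 0.062 = 0.087.
Steady-state k*: s·A·k^0.41 = 0.087·k gives k* = (0.3·1.37/0.087)^(1/0.59) ≈ 13.8970.
MPK = 0.41·1.37·13.8970^(-0.59) ≈ 0.1189.
MPK > n+δ = 0.087, so the economy is dynamically efficient (under-saving).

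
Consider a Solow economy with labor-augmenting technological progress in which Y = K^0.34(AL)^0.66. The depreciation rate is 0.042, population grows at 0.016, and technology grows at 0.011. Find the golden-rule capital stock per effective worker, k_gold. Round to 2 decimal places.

The effective depreciation rate is n + g + δ = 0.016 + 0.011 + 0.042 = 0.069.
Setting f'(k) = n+g+δ gives 0.34·k^(0.34−1) = 0.069, hence k_gold = (0.34/0.069)^(1/0.66) ≈ 11.2057.

k_gold ≈ 11.21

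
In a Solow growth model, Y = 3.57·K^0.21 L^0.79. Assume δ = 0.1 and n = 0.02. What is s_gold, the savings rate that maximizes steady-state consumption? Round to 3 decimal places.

s_gold = 0.210

Break-even investment rate: n + δ = 0.02 + 0.1 = 0.12.
At the golden rule MPK = n+δ, and in any Cobb-Douglas steady state s = (n+δ)·k/y = MPK·k/y = capital's share 0.21.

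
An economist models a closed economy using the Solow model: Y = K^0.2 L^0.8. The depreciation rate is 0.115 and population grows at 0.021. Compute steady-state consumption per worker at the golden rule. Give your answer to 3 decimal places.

c_gold ≈ 0.881

The effective depreciation rate is n + δ = 0.021 + 0.115 = 0.136.
Golden rule sets MPK = n+δ: 0.2·k^(0.2−1) = 0.136, so k_gold = (0.2/0.136)^(1/0.8) ≈ 1.6194.
y_gold = 1.6194^0.2 ≈ 1.1012.
c_gold = y_gold − (n+δ)·k_gold = 1.1012 − 0.136·1.6194 ≈ 0.8810.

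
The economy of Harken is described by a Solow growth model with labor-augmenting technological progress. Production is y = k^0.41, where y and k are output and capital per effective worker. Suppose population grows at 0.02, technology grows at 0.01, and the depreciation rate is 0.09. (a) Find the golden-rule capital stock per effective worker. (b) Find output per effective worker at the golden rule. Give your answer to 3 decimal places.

Break-even investment rate: n + g + δ = 0.02 + 0.01 + 0.09 = 0.12.
Setting f'(k) = n+g+δ gives 0.41·k^(0.41−1) = 0.12, hence k_gold = (0.41/0.12)^(1/0.59) ≈ 8.0244.
y_gold = 8.0244^0.41 ≈ 2.3486.

(a) k_gold ≈ 8.024; (b) y_gold ≈ 2.349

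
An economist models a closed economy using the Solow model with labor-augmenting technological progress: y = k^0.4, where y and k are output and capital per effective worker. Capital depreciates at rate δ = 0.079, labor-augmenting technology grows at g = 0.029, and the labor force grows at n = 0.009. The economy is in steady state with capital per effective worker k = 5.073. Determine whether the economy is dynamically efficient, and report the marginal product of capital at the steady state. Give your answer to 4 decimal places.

n + g + δ = 0.009 + 0.029 + 0.079 = 0.117.
MPK = 0.4·k^(0.4−1) = 0.4·5.073^(-0.6) ≈ 0.1510.
MPK > 0.117, so the economy is dynamically efficient (under-saving).

dynamically efficient; MPK ≈ 0.1510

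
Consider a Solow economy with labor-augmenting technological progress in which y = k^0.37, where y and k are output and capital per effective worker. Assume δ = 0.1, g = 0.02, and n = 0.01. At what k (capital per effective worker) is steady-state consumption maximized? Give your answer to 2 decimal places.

Capital per effective worker breaks even when investment replaces (n + g + δ)·k; here n + g + δ = 0.13.
At the golden rule the marginal product of capital equals n+g+δ: 0.37·k^(0.37−1) = 0.13. Solving, k_gold = (0.37/0.13)^(1/0.63) ≈ 5.2607.

k_gold ≈ 5.26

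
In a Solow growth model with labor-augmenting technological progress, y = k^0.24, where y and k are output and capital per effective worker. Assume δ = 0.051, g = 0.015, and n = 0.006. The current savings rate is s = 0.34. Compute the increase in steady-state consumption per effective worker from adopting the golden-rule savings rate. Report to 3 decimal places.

Break-even investment rate: n + g + δ = 0.006 + 0.015 + 0.051 = 0.072.
Current steady state (s = 0.34): k* = (0.34/0.072)^(1/0.76) ≈ 7.7097, y* = 7.7097^0.24 ≈ 1.6326, c* = (1−0.34)·1.6326 ≈ 1.0775.
Setting f'(k) = n+g+δ gives 0.24·k^(0.24−1) = 0.072, hence k_gold = (0.24/0.072)^(1/0.76) ≈ 4.8753.
y_gold = 4.8753^0.24 ≈ 1.4626, c_gold = y_gold − 0.072·k_gold ≈ 1.1116.
Gain: Δc = 1.1116 − 1.0775 ≈ 0.0340.

Δc ≈ 0.034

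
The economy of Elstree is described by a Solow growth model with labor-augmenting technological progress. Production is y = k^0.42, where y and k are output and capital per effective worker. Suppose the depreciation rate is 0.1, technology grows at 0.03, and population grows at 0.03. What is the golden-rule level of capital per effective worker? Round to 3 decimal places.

n + g + δ = 0.03 + 0.03 + 0.1 = 0.16.
Maximizing c = f(k) − (n+g+δ)·k gives f'(k) = n+g+δ, i.e. 0.42·k^(0.42−1) = 0.16, so k_gold = (0.42/0.16)^(1/0.58) ≈ 5.2800.

k_gold ≈ 5.280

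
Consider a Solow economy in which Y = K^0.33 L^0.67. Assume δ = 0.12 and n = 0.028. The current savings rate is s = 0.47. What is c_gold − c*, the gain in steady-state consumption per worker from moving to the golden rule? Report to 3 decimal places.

Δc ≈ 0.058

Break-even investment rate: n + δ = 0.028 + 0.12 = 0.148.
Current steady state (s = 0.47): k* = (0.47/0.148)^(1/0.67) ≈ 5.6106, y* = 5.6106^0.33 ≈ 1.7667, c* = (1−0.47)·1.7667 ≈ 0.9364.
Golden rule sets MPK = n+δ: 0.33·k^(0.33−1) = 0.148, so k_gold = (0.33/0.148)^(1/0.67) ≈ 3.3096.
y_gold = 3.3096^0.33 ≈ 1.4843, c_gold = y_gold − 0.148·k_gold ≈ 0.9945.
Gain: Δc = 0.9945 − 0.9364 ≈ 0.0581.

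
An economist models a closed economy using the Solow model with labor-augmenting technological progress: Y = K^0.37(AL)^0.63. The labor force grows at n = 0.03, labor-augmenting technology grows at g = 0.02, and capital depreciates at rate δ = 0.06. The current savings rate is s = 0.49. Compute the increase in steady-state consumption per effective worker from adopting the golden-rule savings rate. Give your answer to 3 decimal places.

The effective depreciation rate is n + g + δ = 0.03 + 0.02 + 0.06 = 0.11.
Current steady state (s = 0.49): k* = (0.49/0.11)^(1/0.63) ≈ 10.7114, y* = 10.7114^0.37 ≈ 2.4046, c* = (1−0.49)·2.4046 ≈ 1.2263.
Golden rule sets MPK = n+g+δ: 0.37·k^(0.37−1) = 0.11, so k_gold = (0.37/0.11)^(1/0.63) ≈ 6.8581.
y_gold = 6.8581^0.37 ≈ 2.0389, c_gold = y_gold − 0.11·k_gold ≈ 1.2845.
Gain: Δc = 1.2845 − 1.2263 ≈ 0.0582.

Δc ≈ 0.058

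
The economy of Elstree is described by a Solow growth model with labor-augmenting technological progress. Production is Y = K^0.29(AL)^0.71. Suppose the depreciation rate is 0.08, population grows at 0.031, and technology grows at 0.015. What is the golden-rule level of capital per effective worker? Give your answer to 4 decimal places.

k_gold ≈ 3.2352

Break-even investment rate: n + g + δ = 0.031 + 0.015 + 0.08 = 0.126.
Setting f'(k) = n+g+δ gives 0.29·k^(0.29−1) = 0.126, hence k_gold = (0.29/0.126)^(1/0.71) ≈ 3.2352.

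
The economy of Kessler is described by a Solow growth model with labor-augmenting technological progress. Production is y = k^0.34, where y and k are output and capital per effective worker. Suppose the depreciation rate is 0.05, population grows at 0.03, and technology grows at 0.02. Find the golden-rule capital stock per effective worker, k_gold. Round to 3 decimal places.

k_gold ≈ 6.387

Capital per effective worker breaks even when investment replaces (n + g + δ)·k; here n + g + δ = 0.1.
Maximizing c = f(k) − (n+g+δ)·k gives f'(k) = n+g+δ, i.e. 0.34·k^(0.34−1) = 0.1, so k_gold = (0.34/0.1)^(1/0.66) ≈ 6.3866.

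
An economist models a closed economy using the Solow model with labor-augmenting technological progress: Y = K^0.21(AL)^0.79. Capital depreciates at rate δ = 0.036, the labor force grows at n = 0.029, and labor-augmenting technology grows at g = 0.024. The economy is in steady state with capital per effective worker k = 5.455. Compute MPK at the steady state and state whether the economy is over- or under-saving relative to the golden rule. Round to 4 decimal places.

Break-even investment rate: n + g + δ = 0.029 + 0.024 + 0.036 = 0.089.
MPK = 0.21·k^(0.21−1) = 0.21·5.455^(-0.79) ≈ 0.0550.
MPK < 0.089, so the economy is dynamically inefficient (over-saving).

over-saving; MPK ≈ 0.0550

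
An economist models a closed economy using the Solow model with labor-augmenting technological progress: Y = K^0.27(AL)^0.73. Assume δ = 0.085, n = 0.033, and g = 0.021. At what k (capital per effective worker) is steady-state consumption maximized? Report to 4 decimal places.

k_gold ≈ 2.4831

Capital per effective worker breaks even when investment replaces (n + g + δ)·k; here n + g + δ = 0.139.
Golden rule sets MPK = n+g+δ: 0.27·k^(0.27−1) = 0.139, so k_gold = (0.27/0.139)^(1/0.73) ≈ 2.4831.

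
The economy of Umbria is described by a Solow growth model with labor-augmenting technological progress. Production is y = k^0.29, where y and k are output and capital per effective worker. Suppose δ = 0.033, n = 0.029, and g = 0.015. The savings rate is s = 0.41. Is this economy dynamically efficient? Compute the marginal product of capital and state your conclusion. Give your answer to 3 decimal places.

dynamically inefficient; MPK ≈ 0.054

The effective depreciation rate is n + g + δ = 0.029 + 0.015 + 0.033 = 0.077.
Steady-state k*: s·k^0.29 = 0.077·k gives k* = (0.41/0.077)^(1/0.71) ≈ 10.5426.
MPK = 0.29·10.5426^(-0.71) ≈ 0.0545.
MPK < n+g+δ = 0.077, so the economy is dynamically inefficient (over-saving).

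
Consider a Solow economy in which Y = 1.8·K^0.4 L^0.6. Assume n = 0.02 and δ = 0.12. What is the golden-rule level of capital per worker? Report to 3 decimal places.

The effective depreciation rate is n + δ = 0.02 + 0.12 = 0.14.
Setting f'(k) = n+δ gives 0.4·1.8·k^(0.4−1) = 0.14, hence k_gold = (0.4·1.8/0.14)^(1/0.6) ≈ 15.3229.

k_gold ≈ 15.323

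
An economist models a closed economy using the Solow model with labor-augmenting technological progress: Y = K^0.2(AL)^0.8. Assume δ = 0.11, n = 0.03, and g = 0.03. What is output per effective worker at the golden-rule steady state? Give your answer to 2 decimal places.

y_gold ≈ 1.04

n + g + δ = 0.03 + 0.03 + 0.11 = 0.17.
Golden rule sets MPK = n+g+δ: 0.2·k^(0.2−1) = 0.17, so k_gold = (0.2/0.17)^(1/0.8) ≈ 1.2253.
Output: y_gold = k_gold^0.2 = 1.2253^0.2 ≈ 1.0415.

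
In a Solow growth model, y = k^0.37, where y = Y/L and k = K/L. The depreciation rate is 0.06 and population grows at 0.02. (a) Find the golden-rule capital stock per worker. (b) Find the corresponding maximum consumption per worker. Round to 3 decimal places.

Break-even investment rate: n + δ = 0.02 + 0.06 = 0.08.
At the golden rule the marginal product of capital equals n+δ: 0.37·k^(0.37−1) = 0.08. Solving, k_gold = (0.37/0.08)^(1/0.63) ≈ 11.3693.
y_gold = 11.3693^0.37 ≈ 2.4582; c_gold = y_gold − 0.08·k_gold ≈ 1.5487.

(a) k_gold ≈ 11.369; (b) c_gold ≈ 1.549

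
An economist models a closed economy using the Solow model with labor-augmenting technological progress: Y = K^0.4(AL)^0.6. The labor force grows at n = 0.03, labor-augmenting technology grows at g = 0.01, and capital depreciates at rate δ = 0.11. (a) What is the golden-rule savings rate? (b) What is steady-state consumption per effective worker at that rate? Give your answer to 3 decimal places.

The effective depreciation rate is n + g + δ = 0.03 + 0.01 + 0.11 = 0.15.
For Cobb-Douglas, s_gold equals capital's share: s_gold = 0.4.
Maximizing c = f(k) − (n+g+δ)·k gives f'(k) = n+g+δ, i.e. 0.4·k^(0.4−1) = 0.15, so k_gold = (0.4/0.15)^(1/0.6) ≈ 5.1280.
y_gold = 5.1280^0.4 ≈ 1.9230; c_gold = (1−0.4)·y_gold ≈ 1.1538.

(a) s_gold = 0.400; (b) c_gold ≈ 1.154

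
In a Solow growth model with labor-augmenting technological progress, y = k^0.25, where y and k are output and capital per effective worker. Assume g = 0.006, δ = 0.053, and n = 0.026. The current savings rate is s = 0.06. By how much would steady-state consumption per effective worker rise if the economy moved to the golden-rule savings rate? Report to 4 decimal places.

Δc ≈ 0.2376

n + g + δ = 0.026 + 0.006 + 0.053 = 0.085.
Current steady state (s = 0.06): k* = (0.06/0.085)^(1/0.75) ≈ 0.6285, y* = 0.6285^0.25 ≈ 0.8904, c* = (1−0.06)·0.8904 ≈ 0.8370.
Golden rule sets MPK = n+g+δ: 0.25·k^(0.25−1) = 0.085, so k_gold = (0.25/0.085)^(1/0.75) ≈ 4.2140.
y_gold = 4.2140^0.25 ≈ 1.4328, c_gold = y_gold − 0.085·k_gold ≈ 1.0746.
Gain: Δc = 1.0746 − 0.8370 ≈ 0.2376.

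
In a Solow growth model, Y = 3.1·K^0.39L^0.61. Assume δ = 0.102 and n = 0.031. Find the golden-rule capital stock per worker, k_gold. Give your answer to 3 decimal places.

n + δ = 0.031 + 0.102 = 0.133.
Golden rule sets MPK = n+δ: 0.39·3.1·k^(0.39−1) = 0.133, so k_gold = (0.39·3.1/0.133)^(1/0.61) ≈ 37.2764.

k_gold ≈ 37.276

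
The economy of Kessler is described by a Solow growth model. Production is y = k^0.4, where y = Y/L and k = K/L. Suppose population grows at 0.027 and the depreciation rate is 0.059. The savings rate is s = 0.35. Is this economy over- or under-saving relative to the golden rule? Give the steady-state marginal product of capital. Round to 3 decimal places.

Break-even investment rate: n + δ = 0.027 + 0.059 = 0.086.
Steady-state k*: s·k^0.4 = 0.086·k gives k* = (0.35/0.086)^(1/0.6) ≈ 10.3741.
MPK = 0.4·10.3741^(-0.6) ≈ 0.0983.
MPK > n+δ = 0.086, so the economy is dynamically efficient (under-saving).

under-saving; MPK ≈ 0.098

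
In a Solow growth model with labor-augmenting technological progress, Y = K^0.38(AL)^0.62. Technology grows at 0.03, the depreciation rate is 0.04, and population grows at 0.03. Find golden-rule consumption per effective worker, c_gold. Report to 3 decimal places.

c_gold ≈ 1.405

The effective depreciation rate is n + g + δ = 0.03 + 0.03 + 0.04 = 0.1.
Setting f'(k) = n+g+δ gives 0.38·k^(0.38−1) = 0.1, hence k_gold = (0.38/0.1)^(1/0.62) ≈ 8.6126.
y_gold = 8.6126^0.38 ≈ 2.2665.
c_gold = y_gold − (n+g+δ)·k_gold = 2.2665 − 0.1·8.6126 ≈ 1.4052.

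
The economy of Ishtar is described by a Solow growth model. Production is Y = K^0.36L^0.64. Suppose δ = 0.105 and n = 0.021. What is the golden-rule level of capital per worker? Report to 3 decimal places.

k_gold ≈ 5.157

n + δ = 0.021 + 0.105 = 0.126.
Maximizing c = f(k) − (n+δ)·k gives f'(k) = n+δ, i.e. 0.36·k^(0.36−1) = 0.126, so k_gold = (0.36/0.126)^(1/0.64) ≈ 5.1570.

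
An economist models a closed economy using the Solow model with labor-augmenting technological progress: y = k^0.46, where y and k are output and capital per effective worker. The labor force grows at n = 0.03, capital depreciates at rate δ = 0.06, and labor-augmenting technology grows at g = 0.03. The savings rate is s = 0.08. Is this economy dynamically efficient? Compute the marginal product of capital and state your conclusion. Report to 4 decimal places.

dynamically efficient; MPK ≈ 0.6900

n + g + δ = 0.03 + 0.03 + 0.06 = 0.12.
Steady-state k*: s·k^0.46 = 0.12·k gives k* = (0.08/0.12)^(1/0.54) ≈ 0.4720.
MPK = 0.46·0.4720^(-0.54) ≈ 0.6900.
MPK > n+g+δ = 0.12, so the economy is dynamically efficient (under-saving).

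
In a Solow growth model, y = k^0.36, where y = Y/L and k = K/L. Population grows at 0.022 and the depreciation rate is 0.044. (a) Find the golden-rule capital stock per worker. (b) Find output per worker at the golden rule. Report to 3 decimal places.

(a) k_gold ≈ 14.164; (b) y_gold ≈ 2.597

Break-even investment rate: n + δ = 0.022 + 0.044 = 0.066.
At the golden rule the marginal product of capital equals n+δ: 0.36·k^(0.36−1) = 0.066. Solving, k_gold = (0.36/0.066)^(1/0.64) ≈ 14.1640.
y_gold = 14.1640^0.36 ≈ 2.5967.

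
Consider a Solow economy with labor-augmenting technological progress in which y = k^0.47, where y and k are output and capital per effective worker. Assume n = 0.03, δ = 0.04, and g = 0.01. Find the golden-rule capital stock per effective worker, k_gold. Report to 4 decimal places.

k_gold ≈ 28.2461

Break-even investment rate: n + g + δ = 0.03 + 0.01 + 0.04 = 0.08.
Maximizing c = f(k) − (n+g+δ)·k gives f'(k) = n+g+δ, i.e. 0.47·k^(0.47−1) = 0.08, so k_gold = (0.47/0.08)^(1/0.53) ≈ 28.2461.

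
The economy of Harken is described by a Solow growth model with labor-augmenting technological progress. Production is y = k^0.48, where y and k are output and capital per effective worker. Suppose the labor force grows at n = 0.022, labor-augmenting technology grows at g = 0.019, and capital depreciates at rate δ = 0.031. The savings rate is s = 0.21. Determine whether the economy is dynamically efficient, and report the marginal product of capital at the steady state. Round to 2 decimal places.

Break-even investment rate: n + g + δ = 0.022 + 0.019 + 0.031 = 0.072.
Steady-state k*: s·k^0.48 = 0.072·k gives k* = (0.21/0.072)^(1/0.52) ≈ 7.8345.
MPK = 0.48·7.8345^(-0.52) ≈ 0.1646.
MPK > n+g+δ = 0.072, so the economy is dynamically efficient (under-saving).

dynamically efficient; MPK ≈ 0.16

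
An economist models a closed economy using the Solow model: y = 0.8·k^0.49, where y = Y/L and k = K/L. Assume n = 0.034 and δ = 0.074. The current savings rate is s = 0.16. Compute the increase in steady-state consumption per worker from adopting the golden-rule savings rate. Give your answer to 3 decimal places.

Δc ≈ 0.617

Capital per worker breaks even when investment replaces (n + δ)·k; here n + δ = 0.108.
Current steady state (s = 0.16): k* = (0.16·0.8/0.108)^(1/0.51) ≈ 1.3953, y* = 0.8·1.3953^0.49 ≈ 0.9419, c* = (1−0.16)·0.9419 ≈ 0.7912.
Golden rule sets MPK = n+δ: 0.49·0.8·k^(0.49−1) = 0.108, so k_gold = (0.49·0.8/0.108)^(1/0.51) ≈ 12.5248.
y_gold = 0.8·12.5248^0.49 ≈ 2.7606, c_gold = y_gold − 0.108·k_gold ≈ 1.4079.
Gain: Δc = 1.4079 − 0.7912 ≈ 0.6167.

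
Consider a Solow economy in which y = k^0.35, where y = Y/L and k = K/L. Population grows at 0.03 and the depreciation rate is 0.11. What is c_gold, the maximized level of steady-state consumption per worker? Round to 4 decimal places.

c_gold ≈ 1.0646

n + δ = 0.03 + 0.11 = 0.14.
At the golden rule the marginal product of capital equals n+δ: 0.35·k^(0.35−1) = 0.14. Solving, k_gold = (0.35/0.14)^(1/0.65) ≈ 4.0946.
y_gold = 4.0946^0.35 ≈ 1.6379.
c_gold = y_gold − (n+δ)·k_gold = 1.6379 − 0.14·4.0946 ≈ 1.0646.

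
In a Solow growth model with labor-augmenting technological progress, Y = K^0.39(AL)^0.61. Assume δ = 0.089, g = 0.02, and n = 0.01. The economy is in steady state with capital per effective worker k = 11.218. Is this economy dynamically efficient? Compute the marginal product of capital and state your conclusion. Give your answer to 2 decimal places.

dynamically inefficient; MPK ≈ 0.09

The effective depreciation rate is n + g + δ = 0.01 + 0.02 + 0.089 = 0.119.
MPK = 0.39·k^(0.39−1) = 0.39·11.218^(-0.61) ≈ 0.0893.
MPK < 0.119, so the economy is dynamically inefficient (over-saving).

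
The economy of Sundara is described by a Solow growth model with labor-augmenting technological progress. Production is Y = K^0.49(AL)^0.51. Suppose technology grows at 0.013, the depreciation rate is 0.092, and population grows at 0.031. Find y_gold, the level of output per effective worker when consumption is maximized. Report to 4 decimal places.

y_gold ≈ 3.4263

The effective depreciation rate is n + g + δ = 0.031 + 0.013 + 0.092 = 0.136.
At the golden rule the marginal product of capital equals n+g+δ: 0.49·k^(0.49−1) = 0.136. Solving, k_gold = (0.49/0.136)^(1/0.51) ≈ 12.3448.
Output: y_gold = k_gold^0.49 = 12.3448^0.49 ≈ 3.4263.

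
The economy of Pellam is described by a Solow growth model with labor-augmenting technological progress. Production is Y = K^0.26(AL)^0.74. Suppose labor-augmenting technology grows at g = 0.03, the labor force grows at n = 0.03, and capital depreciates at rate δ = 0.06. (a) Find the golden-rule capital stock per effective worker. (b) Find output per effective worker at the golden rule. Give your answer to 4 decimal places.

Capital per effective worker breaks even when investment replaces (n + g + δ)·k; here n + g + δ = 0.12.
At the golden rule the marginal product of capital equals n+g+δ: 0.26·k^(0.26−1) = 0.12. Solving, k_gold = (0.26/0.12)^(1/0.74) ≈ 2.8430.
y_gold = 2.8430^0.26 ≈ 1.3121.

(a) k_gold ≈ 2.8430; (b) y_gold ≈ 1.3121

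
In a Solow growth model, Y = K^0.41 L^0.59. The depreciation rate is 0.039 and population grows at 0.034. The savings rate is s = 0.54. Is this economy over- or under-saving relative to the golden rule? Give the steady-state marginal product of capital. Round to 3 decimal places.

over-saving; MPK ≈ 0.055

n + δ = 0.034 + 0.039 = 0.073.
Steady-state k*: s·k^0.41 = 0.073·k gives k* = (0.54/0.073)^(1/0.59) ≈ 29.7168.
MPK = 0.41·29.7168^(-0.59) ≈ 0.0554.
MPK < n+δ = 0.073, so the economy is dynamically inefficient (over-saving).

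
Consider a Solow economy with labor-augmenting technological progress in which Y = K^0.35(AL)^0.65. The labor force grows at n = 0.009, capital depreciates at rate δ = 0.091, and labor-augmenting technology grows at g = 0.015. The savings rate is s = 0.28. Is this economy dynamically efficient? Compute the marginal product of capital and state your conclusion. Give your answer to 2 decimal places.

n + g + δ = 0.009 + 0.015 + 0.091 = 0.115.
Steady-state k*: s·k^0.35 = 0.115·k gives k* = (0.28/0.115)^(1/0.65) ≈ 3.9315.
MPK = 0.35·3.9315^(-0.65) ≈ 0.1437.
MPK > n+g+δ = 0.115, so the economy is dynamically efficient (under-saving).

dynamically efficient; MPK ≈ 0.14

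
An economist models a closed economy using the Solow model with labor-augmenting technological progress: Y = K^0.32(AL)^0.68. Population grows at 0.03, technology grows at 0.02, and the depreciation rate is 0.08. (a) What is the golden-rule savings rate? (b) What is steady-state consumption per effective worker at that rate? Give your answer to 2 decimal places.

(a) s_gold = 0.32; (b) c_gold ≈ 1.04

n + g + δ = 0.03 + 0.02 + 0.08 = 0.13.
For Cobb-Douglas, s_gold equals capital's share: s_gold = 0.32.
Golden rule sets MPK = n+g+δ: 0.32·k^(0.32−1) = 0.13, so k_gold = (0.32/0.13)^(1/0.68) ≈ 3.7610.
y_gold = 3.7610^0.32 ≈ 1.5279; c_gold = (1−0.32)·y_gold ≈ 1.0390.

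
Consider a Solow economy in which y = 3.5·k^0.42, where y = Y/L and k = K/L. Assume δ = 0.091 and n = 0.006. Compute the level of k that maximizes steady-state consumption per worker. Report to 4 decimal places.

k_gold ≈ 108.4984

The effective depreciation rate is n + δ = 0.006 + 0.091 = 0.097.
Golden rule sets MPK = n+δ: 0.42·3.5·k^(0.42−1) = 0.097, so k_gold = (0.42·3.5/0.097)^(1/0.58) ≈ 108.4984.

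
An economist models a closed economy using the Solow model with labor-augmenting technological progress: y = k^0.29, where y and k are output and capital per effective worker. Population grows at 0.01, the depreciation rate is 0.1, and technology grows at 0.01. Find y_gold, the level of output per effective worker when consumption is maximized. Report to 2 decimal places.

The effective depreciation rate is n + g + δ = 0.01 + 0.01 + 0.1 = 0.12.
Maximizing c = f(k) − (n+g+δ)·k gives f'(k) = n+g+δ, i.e. 0.29·k^(0.29−1) = 0.12, so k_gold = (0.29/0.12)^(1/0.71) ≈ 3.4653.
Output: y_gold = k_gold^0.29 = 3.4653^0.29 ≈ 1.4339.

y_gold ≈ 1.43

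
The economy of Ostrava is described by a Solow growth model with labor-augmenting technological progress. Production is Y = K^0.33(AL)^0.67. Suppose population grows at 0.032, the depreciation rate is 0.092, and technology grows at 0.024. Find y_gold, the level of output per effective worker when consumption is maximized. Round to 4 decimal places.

Capital per effective worker breaks even when investment replaces (n + g + δ)·k; here n + g + δ = 0.148.
At the golden rule the marginal product of capital equals n+g+δ: 0.33·k^(0.33−1) = 0.148. Solving, k_gold = (0.33/0.148)^(1/0.67) ≈ 3.3096.
Output: y_gold = k_gold^0.33 = 3.3096^0.33 ≈ 1.4843.

y_gold ≈ 1.4843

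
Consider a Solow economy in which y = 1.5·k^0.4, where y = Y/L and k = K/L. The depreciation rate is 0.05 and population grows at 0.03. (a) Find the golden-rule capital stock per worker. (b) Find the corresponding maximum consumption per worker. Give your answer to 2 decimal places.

Break-even investment rate: n + δ = 0.03 + 0.05 = 0.08.
Maximizing c = f(k) − (n+δ)·k gives f'(k) = n+δ, i.e. 0.4·1.5·k^(0.4−1) = 0.08, so k_gold = (0.4·1.5/0.08)^(1/0.6) ≈ 28.7366.
y_gold = 1.5·28.7366^0.4 ≈ 5.7473; c_gold = y_gold − 0.08·k_gold ≈ 3.4484.

(a) k_gold ≈ 28.74; (b) c_gold ≈ 3.45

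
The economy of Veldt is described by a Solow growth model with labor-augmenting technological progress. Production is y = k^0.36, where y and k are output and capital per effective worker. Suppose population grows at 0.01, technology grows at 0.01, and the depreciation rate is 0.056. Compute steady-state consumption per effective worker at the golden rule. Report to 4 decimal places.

c_gold ≈ 1.5351

Capital per effective worker breaks even when investment replaces (n + g + δ)·k; here n + g + δ = 0.076.
Maximizing c = f(k) − (n+g+δ)·k gives f'(k) = n+g+δ, i.e. 0.36·k^(0.36−1) = 0.076, so k_gold = (0.36/0.076)^(1/0.64) ≈ 11.3619.
y_gold = 11.3619^0.36 ≈ 2.3986.
c_gold = y_gold − (n+g+δ)·k_gold = 2.3986 − 0.076·11.3619 ≈ 1.5351.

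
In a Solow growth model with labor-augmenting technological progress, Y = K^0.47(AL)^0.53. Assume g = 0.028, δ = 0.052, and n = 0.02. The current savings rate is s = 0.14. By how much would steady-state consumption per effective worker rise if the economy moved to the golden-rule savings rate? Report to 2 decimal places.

Δc ≈ 0.93

Capital per effective worker breaks even when investment replaces (n + g + δ)·k; here n + g + δ = 0.1.
Current steady state (s = 0.14): k* = (0.14/0.1)^(1/0.53) ≈ 1.8867, y* = 1.8867^0.47 ≈ 1.3477, c* = (1−0.14)·1.3477 ≈ 1.1590.
Maximizing c = f(k) − (n+g+δ)·k gives f'(k) = n+g+δ, i.e. 0.47·k^(0.47−1) = 0.1, so k_gold = (0.47/0.1)^(1/0.53) ≈ 18.5400.
y_gold = 18.5400^0.47 ≈ 3.9447, c_gold = y_gold − 0.1·k_gold ≈ 2.0907.
Gain: Δc = 2.0907 − 1.1590 ≈ 0.9317.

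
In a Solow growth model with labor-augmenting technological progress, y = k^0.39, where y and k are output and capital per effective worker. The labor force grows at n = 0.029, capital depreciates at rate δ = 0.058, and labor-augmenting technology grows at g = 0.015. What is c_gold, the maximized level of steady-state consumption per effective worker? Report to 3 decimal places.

n + g + δ = 0.029 + 0.015 + 0.058 = 0.102.
Setting f'(k) = n+g+δ gives 0.39·k^(0.39−1) = 0.102, hence k_gold = (0.39/0.102)^(1/0.61) ≈ 9.0128.
y_gold = 9.0128^0.39 ≈ 2.3572.
c_gold = y_gold − (n+g+δ)·k_gold = 2.3572 − 0.102·9.0128 ≈ 1.4379.

c_gold ≈ 1.438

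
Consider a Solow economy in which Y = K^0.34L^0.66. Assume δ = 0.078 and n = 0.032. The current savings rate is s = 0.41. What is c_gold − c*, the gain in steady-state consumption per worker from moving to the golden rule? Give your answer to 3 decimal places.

Δc ≈ 0.018

Break-even investment rate: n + δ = 0.032 + 0.078 = 0.11.
Current steady state (s = 0.41): k* = (0.41/0.11)^(1/0.66) ≈ 7.3408, y* = 7.3408^0.34 ≈ 1.9695, c* = (1−0.41)·1.9695 ≈ 1.1620.
Golden rule sets MPK = n+δ: 0.34·k^(0.34−1) = 0.11, so k_gold = (0.34/0.11)^(1/0.66) ≈ 5.5278.
y_gold = 5.5278^0.34 ≈ 1.7884, c_gold = y_gold − 0.11·k_gold ≈ 1.1804.
Gain: Δc = 1.1804 − 1.1620 ≈ 0.0184.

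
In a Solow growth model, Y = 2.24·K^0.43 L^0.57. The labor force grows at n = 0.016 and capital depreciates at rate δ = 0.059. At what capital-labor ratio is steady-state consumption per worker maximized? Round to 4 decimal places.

k_gold ≈ 88.1067

The effective depreciation rate is n + δ = 0.016 + 0.059 = 0.075.
At the golden rule the marginal product of capital equals n+δ: 0.43·2.24·k^(0.43−1) = 0.075. Solving, k_gold = (0.43·2.24/0.075)^(1/0.57) ≈ 88.1067.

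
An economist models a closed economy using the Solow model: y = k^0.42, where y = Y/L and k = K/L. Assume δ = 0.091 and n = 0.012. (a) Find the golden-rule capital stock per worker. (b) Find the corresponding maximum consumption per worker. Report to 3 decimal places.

(a) k_gold ≈ 11.283; (b) c_gold ≈ 1.605

The effective depreciation rate is n + δ = 0.012 + 0.091 = 0.103.
Maximizing c = f(k) − (n+δ)·k gives f'(k) = n+δ, i.e. 0.42·k^(0.42−1) = 0.103, so k_gold = (0.42/0.103)^(1/0.58) ≈ 11.2833.
y_gold = 11.2833^0.42 ≈ 2.7671; c_gold = y_gold − 0.103·k_gold ≈ 1.6049.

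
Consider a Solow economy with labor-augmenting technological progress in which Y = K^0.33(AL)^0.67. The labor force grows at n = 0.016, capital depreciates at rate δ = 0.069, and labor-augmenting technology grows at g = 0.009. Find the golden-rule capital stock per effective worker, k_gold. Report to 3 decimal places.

n + g + δ = 0.016 + 0.009 + 0.069 = 0.094.
At the golden rule the marginal product of capital equals n+g+δ: 0.33·k^(0.33−1) = 0.094. Solving, k_gold = (0.33/0.094)^(1/0.67) ≈ 6.5164.

k_gold ≈ 6.516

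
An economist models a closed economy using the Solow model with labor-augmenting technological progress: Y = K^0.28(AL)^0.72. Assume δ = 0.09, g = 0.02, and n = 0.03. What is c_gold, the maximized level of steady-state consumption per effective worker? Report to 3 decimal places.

c_gold ≈ 0.943

n + g + δ = 0.03 + 0.02 + 0.09 = 0.14.
Setting f'(k) = n+g+δ gives 0.28·k^(0.28−1) = 0.14, hence k_gold = (0.28/0.14)^(1/0.72) ≈ 2.6188.
y_gold = 2.6188^0.28 ≈ 1.3094.
c_gold = y_gold − (n+g+δ)·k_gold = 1.3094 − 0.14·2.6188 ≈ 0.9428.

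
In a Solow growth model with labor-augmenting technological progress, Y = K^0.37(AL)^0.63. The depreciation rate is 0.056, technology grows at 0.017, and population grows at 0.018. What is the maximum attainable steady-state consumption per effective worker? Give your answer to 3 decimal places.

c_gold ≈ 1.436

Capital per effective worker breaks even when investment replaces (n + g + δ)·k; here n + g + δ = 0.091.
Golden rule sets MPK = n+g+δ: 0.37·k^(0.37−1) = 0.091, so k_gold = (0.37/0.091)^(1/0.63) ≈ 9.2666.
y_gold = 9.2666^0.37 ≈ 2.2791.
c_gold = y_gold − (n+g+δ)·k_gold = 2.2791 − 0.091·9.2666 ≈ 1.4358.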